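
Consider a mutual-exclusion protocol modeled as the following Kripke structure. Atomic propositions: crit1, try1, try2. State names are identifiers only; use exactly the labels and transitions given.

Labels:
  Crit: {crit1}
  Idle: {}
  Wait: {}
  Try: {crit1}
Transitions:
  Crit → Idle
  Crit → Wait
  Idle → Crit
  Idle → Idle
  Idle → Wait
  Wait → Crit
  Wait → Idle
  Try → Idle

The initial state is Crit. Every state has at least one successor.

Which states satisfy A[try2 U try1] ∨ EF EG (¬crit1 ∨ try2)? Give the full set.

{Crit, Idle, Wait, Try}

States satisfying try2: ∅.
States satisfying try1: ∅.
States satisfying A[try2 U try1]: ∅.
States satisfying EG (¬crit1 ∨ try2): {Idle, Wait}.
States satisfying EF EG (¬crit1 ∨ try2): {Crit, Idle, Wait, Try}.
States satisfying A[try2 U try1] ∨ EF EG (¬crit1 ∨ try2): {Crit, Idle, Wait, Try}.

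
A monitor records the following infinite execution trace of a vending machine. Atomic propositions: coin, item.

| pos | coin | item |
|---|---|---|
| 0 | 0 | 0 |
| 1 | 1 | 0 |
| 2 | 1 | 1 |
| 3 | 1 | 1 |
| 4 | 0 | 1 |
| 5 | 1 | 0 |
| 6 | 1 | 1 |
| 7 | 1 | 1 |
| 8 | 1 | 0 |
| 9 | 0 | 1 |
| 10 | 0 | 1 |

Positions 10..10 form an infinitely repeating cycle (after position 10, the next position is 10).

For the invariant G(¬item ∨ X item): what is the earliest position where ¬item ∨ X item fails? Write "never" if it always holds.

4

Check ¬item ∨ X item at each position in order: 0 ✓, 1 ✓, 2 ✓, 3 ✓.
At position 4 the labels are {item} and the next position 5 has {coin}, so ¬item ∨ X item is false there. This is the first violation.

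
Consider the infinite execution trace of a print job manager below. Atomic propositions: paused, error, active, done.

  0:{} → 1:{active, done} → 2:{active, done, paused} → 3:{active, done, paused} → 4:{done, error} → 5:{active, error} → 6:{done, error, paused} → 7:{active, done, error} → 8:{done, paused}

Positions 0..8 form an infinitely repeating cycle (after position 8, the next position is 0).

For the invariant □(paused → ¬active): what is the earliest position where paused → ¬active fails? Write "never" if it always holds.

Check paused → ¬active at each position in order: 0 ✓, 1 ✓.
At position 2 the labels are {active, done, paused}, so paused → ¬active is false there. This is the first violation.

2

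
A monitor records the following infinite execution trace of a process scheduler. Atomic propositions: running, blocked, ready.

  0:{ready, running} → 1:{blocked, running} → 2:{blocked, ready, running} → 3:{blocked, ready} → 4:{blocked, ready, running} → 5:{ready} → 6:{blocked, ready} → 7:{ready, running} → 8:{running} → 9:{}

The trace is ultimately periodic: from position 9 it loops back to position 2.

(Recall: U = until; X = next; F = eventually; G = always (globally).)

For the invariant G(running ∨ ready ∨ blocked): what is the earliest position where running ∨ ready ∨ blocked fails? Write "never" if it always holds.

9

Check running ∨ ready ∨ blocked at each position in order: 0 ✓, 1 ✓, 2 ✓, 3 ✓, 4 ✓, 5 ✓, 6 ✓, 7 ✓, 8 ✓.
At position 9 the labels are {}, so running ∨ ready ∨ blocked is false there. This is the first violation.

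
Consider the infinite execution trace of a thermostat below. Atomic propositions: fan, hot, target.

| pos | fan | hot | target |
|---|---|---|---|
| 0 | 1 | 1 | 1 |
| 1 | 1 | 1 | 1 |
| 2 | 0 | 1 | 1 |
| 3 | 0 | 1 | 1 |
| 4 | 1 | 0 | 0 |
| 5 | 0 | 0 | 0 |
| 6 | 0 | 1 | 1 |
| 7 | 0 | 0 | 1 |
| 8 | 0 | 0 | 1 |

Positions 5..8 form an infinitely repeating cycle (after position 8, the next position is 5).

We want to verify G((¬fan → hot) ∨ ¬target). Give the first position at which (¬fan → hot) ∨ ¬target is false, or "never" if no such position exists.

Check (¬fan → hot) ∨ ¬target at each position in order: 0 ✓, 1 ✓, 2 ✓, 3 ✓, 4 ✓, 5 ✓, 6 ✓.
At position 7 the labels are {target}, so (¬fan → hot) ∨ ¬target is false there. This is the first violation.

7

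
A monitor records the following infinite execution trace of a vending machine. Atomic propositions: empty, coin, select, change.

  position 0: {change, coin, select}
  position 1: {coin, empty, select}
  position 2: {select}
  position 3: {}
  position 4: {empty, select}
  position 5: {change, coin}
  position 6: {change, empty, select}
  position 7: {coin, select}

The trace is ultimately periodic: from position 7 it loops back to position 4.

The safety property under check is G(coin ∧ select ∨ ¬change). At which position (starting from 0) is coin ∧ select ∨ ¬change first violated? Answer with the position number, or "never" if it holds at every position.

Check coin ∧ select ∨ ¬change at each position in order: 0 ✓, 1 ✓, 2 ✓, 3 ✓, 4 ✓.
At position 5 the labels are {change, coin}, so coin ∧ select ∨ ¬change is false there. This is the first violation.

5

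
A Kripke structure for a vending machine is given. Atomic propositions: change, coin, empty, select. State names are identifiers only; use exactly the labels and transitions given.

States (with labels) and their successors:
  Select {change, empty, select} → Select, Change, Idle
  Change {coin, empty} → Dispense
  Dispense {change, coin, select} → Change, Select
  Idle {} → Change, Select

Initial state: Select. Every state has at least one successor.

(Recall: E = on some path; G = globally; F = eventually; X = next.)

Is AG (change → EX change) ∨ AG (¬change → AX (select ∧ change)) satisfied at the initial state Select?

States satisfying change → EX change: {Select, Change, Dispense, Idle}.
States satisfying AG (change → EX change): {Select, Change, Dispense, Idle}.
States satisfying ¬change → AX (select ∧ change): {Select, Change, Dispense}.
States satisfying AG (¬change → AX (select ∧ change)): ∅.
States satisfying AG (change → EX change) ∨ AG (¬change → AX (select ∧ change)): {Select, Change, Dispense, Idle}.
Select ∈ Sat(AG (change → EX change) ∨ AG (¬change → AX (select ∧ change))).

Holds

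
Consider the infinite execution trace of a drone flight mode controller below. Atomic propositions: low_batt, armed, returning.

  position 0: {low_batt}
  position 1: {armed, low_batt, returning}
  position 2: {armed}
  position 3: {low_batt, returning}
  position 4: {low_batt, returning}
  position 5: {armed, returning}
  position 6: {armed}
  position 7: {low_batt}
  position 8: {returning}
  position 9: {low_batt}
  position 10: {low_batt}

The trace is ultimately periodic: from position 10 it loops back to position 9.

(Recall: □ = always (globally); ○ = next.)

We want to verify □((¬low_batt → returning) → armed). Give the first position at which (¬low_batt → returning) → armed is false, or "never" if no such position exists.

0

At position 0 the labels are {low_batt}, so (¬low_batt → returning) → armed is false there. This is the first violation.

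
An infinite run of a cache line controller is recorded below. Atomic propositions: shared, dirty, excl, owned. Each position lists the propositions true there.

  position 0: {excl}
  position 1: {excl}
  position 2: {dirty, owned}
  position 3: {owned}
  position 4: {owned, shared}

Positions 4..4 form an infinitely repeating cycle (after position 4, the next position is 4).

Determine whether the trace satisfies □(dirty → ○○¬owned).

No

dirty → ○○¬owned must hold at every position from 0 onward. It fails at position 2, so □(dirty → ○○¬owned) is false.
Positions where dirty holds: 2.
Check ○○¬owned at each: 2→fails.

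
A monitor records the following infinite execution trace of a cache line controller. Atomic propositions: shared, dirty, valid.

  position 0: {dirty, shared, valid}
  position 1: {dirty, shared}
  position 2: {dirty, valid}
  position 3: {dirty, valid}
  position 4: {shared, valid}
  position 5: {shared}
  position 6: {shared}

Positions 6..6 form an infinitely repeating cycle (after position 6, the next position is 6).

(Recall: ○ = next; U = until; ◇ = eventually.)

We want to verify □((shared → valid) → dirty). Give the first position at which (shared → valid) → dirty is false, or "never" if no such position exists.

Check (shared → valid) → dirty at each position in order: 0 ✓, 1 ✓, 2 ✓, 3 ✓.
At position 4 the labels are {shared, valid}, so (shared → valid) → dirty is false there. This is the first violation.

4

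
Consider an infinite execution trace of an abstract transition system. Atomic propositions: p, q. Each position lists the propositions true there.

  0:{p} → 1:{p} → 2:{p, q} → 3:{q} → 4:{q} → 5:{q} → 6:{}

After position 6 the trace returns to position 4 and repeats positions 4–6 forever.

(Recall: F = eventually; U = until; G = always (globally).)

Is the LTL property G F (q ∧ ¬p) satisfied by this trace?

Satisfied

F (q ∧ ¬p) holds at every position 0..6, and those are all positions ever visited, so G F (q ∧ ¬p) holds.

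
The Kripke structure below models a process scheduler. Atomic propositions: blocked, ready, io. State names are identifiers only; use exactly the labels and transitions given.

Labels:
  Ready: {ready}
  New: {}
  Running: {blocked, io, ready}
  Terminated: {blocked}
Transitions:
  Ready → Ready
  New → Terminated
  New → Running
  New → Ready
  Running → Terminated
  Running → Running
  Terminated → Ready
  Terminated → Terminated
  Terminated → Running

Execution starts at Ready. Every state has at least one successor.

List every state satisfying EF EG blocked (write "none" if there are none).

{New, Running, Terminated}

States satisfying EG blocked: {Running, Terminated}.
States satisfying EF EG blocked: {New, Running, Terminated}.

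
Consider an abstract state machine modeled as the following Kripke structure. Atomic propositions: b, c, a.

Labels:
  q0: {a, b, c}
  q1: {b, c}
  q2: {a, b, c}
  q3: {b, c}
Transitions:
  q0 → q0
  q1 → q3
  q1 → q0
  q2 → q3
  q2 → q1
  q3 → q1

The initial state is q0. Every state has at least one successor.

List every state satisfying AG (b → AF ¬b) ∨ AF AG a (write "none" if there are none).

States satisfying b → AF ¬b: ∅.
States satisfying AG (b → AF ¬b): ∅.
States satisfying AG a: {q0}.
States satisfying AF AG a: {q0}.
States satisfying AG (b → AF ¬b) ∨ AF AG a: {q0}.

{q0}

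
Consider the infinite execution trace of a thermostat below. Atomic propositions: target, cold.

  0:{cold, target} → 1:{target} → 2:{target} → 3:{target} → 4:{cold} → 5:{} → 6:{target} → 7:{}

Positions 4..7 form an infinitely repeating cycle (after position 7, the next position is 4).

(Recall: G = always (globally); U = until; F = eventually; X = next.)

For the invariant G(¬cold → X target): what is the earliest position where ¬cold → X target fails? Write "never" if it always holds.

3

Check ¬cold → X target at each position in order: 0 ✓, 1 ✓, 2 ✓.
At position 3 the labels are {target} and the next position 4 has {cold}, so ¬cold → X target is false there. This is the first violation.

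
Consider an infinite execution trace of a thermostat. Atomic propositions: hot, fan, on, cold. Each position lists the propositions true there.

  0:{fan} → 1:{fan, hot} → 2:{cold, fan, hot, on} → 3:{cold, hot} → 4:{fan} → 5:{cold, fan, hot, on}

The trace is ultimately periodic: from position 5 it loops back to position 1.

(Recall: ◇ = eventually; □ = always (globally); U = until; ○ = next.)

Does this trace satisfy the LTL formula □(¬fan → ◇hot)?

¬fan → ◇hot holds at every position 0..5, and those are all positions ever visited, so □(¬fan → ◇hot) holds.
Positions where ¬fan holds: 3.
Check ◇hot at each: 3→ok.

Yes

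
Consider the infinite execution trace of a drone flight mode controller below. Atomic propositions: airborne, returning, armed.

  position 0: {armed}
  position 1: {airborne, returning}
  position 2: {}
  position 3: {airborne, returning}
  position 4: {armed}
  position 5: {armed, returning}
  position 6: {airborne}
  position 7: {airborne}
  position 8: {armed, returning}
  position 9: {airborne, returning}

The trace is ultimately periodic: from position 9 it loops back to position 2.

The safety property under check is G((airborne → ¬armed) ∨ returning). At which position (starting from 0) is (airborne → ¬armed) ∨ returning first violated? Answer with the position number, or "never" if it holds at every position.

never

(airborne → ¬armed) ∨ returning holds at every position 0..9, and those are all the positions the trace ever visits, so the invariant G((airborne → ¬armed) ∨ returning) is never violated.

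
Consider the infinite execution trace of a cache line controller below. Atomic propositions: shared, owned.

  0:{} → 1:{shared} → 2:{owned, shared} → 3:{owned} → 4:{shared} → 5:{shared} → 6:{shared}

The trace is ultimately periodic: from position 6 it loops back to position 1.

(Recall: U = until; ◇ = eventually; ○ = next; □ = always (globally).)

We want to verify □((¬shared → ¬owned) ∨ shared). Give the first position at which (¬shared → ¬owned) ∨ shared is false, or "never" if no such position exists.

Check (¬shared → ¬owned) ∨ shared at each position in order: 0 ✓, 1 ✓, 2 ✓.
At position 3 the labels are {owned}, so (¬shared → ¬owned) ∨ shared is false there. This is the first violation.

3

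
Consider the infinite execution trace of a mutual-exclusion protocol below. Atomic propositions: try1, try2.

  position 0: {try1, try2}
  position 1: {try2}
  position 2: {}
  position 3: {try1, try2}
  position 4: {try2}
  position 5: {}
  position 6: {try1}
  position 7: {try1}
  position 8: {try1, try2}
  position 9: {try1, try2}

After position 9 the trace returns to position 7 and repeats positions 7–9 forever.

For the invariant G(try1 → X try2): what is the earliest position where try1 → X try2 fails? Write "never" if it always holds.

6

Check try1 → X try2 at each position in order: 0 ✓, 1 ✓, 2 ✓, 3 ✓, 4 ✓, 5 ✓.
At position 6 the labels are {try1} and the next position 7 has {try1}, so try1 → X try2 is false there. This is the first violation.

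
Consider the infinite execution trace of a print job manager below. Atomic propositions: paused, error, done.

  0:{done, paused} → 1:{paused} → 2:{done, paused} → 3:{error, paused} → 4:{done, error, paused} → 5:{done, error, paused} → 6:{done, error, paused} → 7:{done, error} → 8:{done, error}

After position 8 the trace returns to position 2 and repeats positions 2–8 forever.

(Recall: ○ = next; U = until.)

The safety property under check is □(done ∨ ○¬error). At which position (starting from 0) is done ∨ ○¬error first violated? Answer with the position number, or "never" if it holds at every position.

3

Check done ∨ ○¬error at each position in order: 0 ✓, 1 ✓, 2 ✓.
At position 3 the labels are {error, paused} and the next position 4 has {done, error, paused}, so done ∨ ○¬error is false there. This is the first violation.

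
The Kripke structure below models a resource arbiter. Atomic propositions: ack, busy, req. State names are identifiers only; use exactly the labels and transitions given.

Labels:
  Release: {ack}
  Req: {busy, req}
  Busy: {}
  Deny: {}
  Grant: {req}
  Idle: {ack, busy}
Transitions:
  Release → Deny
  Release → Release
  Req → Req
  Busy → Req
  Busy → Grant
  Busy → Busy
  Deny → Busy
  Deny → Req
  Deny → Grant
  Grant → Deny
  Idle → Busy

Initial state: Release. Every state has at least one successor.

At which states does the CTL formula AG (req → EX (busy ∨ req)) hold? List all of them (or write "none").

{Req}

States satisfying req → EX (busy ∨ req): {Release, Req, Busy, Deny, Idle}.
States satisfying AG (req → EX (busy ∨ req)): {Req}.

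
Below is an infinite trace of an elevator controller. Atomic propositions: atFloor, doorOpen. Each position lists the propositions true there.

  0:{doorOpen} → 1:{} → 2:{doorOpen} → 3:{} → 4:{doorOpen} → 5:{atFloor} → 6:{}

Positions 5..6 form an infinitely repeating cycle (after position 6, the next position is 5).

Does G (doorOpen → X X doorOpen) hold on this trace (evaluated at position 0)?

No

doorOpen → X X doorOpen must hold at every position from 0 onward. It fails at position 4, so G (doorOpen → X X doorOpen) is false.
Positions where doorOpen holds: 0, 2, 4.
Check X X doorOpen at each: 0→ok, 2→ok, 4→fails.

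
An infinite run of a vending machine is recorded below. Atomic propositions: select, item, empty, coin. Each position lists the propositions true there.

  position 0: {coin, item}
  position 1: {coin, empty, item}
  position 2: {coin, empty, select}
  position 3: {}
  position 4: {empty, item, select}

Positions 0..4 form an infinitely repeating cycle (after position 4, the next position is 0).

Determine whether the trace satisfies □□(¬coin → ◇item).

Holds

□(¬coin → ◇item) holds at every position 0..4, and those are all positions ever visited, so □□(¬coin → ◇item) holds.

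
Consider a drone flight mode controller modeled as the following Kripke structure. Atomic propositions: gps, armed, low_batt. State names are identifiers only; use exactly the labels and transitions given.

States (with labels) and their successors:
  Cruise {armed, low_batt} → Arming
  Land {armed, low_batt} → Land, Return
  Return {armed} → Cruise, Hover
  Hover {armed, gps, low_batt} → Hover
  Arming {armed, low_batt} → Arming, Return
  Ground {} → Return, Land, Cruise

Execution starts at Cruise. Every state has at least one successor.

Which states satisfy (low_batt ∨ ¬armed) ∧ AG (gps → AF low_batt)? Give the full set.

{Cruise, Land, Hover, Arming, Ground}

States satisfying ¬armed: {Ground}.
States satisfying low_batt ∨ ¬armed: {Cruise, Land, Hover, Arming, Ground}.
States satisfying gps → AF low_batt: {Cruise, Land, Return, Hover, Arming, Ground}.
States satisfying AG (gps → AF low_batt): {Cruise, Land, Return, Hover, Arming, Ground}.
States satisfying (low_batt ∨ ¬armed) ∧ AG (gps → AF low_batt): {Cruise, Land, Hover, Arming, Ground}.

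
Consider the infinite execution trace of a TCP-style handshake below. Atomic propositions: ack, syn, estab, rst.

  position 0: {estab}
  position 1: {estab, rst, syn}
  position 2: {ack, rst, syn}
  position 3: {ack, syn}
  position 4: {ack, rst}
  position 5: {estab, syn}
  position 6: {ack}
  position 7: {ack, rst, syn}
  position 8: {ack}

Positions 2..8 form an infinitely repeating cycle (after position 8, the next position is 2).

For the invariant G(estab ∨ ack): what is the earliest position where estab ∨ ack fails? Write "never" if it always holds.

estab ∨ ack holds at every position 0..8, and those are all the positions the trace ever visits, so the invariant G(estab ∨ ack) is never violated.

never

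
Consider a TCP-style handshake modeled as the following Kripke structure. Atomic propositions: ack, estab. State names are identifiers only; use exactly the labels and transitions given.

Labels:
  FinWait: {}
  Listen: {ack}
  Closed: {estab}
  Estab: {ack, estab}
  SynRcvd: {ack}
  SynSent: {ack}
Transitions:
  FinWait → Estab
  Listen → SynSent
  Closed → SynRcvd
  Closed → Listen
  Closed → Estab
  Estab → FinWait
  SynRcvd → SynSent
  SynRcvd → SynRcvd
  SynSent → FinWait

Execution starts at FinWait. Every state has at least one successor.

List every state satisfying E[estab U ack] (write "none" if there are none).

{Listen, Closed, Estab, SynRcvd, SynSent}

States satisfying estab: {Closed, Estab}.
States satisfying ack: {Listen, Estab, SynRcvd, SynSent}.
States satisfying E[estab U ack]: {Listen, Closed, Estab, SynRcvd, SynSent}.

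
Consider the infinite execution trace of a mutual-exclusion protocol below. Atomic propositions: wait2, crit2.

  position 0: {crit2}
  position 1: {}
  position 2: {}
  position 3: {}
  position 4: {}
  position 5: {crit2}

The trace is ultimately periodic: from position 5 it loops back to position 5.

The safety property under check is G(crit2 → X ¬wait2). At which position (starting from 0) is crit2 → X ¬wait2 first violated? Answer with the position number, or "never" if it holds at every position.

never

crit2 → X ¬wait2 holds at every position 0..5, and those are all the positions the trace ever visits, so the invariant G(crit2 → X ¬wait2) is never violated.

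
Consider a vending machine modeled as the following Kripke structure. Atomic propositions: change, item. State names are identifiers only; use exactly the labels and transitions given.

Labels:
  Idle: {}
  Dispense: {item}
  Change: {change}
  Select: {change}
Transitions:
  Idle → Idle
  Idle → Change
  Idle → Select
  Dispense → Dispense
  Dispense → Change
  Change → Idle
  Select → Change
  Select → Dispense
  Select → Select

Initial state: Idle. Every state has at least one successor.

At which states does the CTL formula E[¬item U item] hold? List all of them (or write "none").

States satisfying ¬item: {Idle, Change, Select}.
States satisfying item: {Dispense}.
States satisfying E[¬item U item]: {Idle, Dispense, Change, Select}.

{Idle, Dispense, Change, Select}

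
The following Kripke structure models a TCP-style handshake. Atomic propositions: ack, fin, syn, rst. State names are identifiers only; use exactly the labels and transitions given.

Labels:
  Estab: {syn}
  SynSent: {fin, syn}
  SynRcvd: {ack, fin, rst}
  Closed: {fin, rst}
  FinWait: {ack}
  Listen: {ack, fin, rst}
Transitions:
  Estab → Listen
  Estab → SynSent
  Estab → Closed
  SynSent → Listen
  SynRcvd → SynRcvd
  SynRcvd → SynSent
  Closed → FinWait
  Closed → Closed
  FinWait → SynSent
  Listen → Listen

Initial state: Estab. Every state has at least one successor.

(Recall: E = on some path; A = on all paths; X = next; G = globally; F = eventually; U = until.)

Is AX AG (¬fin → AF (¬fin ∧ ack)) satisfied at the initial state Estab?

States satisfying AG (¬fin → AF (¬fin ∧ ack)): {SynSent, SynRcvd, Closed, FinWait, Listen}.
States satisfying AX AG (¬fin → AF (¬fin ∧ ack)): {Estab, SynSent, SynRcvd, Closed, FinWait, Listen}.
Estab ∈ Sat(AX AG (¬fin → AF (¬fin ∧ ack))).

Satisfied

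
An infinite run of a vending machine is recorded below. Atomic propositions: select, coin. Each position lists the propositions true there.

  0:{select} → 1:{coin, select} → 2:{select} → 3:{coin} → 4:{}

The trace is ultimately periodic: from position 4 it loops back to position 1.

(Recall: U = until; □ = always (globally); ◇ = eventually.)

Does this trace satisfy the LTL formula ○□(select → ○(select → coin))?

No

The position after 0 is 1; □(select → ○(select → coin)) is false there.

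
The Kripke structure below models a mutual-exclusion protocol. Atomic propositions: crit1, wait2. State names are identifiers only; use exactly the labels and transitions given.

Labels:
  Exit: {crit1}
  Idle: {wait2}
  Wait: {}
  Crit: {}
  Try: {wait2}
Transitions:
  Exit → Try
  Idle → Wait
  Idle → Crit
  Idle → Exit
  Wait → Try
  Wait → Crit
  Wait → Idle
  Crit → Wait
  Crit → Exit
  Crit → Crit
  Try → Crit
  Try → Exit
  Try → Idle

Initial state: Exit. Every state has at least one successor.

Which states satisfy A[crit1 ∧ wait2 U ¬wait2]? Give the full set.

States satisfying crit1 ∧ wait2: ∅.
States satisfying ¬wait2: {Exit, Wait, Crit}.
States satisfying A[crit1 ∧ wait2 U ¬wait2]: {Exit, Wait, Crit}.

{Exit, Wait, Crit}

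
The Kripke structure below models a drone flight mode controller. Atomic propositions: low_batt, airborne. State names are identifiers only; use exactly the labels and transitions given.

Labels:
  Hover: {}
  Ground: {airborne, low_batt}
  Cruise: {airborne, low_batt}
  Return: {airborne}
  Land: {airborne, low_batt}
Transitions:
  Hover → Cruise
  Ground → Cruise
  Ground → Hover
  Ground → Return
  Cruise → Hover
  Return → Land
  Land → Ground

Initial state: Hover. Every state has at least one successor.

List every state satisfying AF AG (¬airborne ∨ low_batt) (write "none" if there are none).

States satisfying AG (¬airborne ∨ low_batt): {Hover, Cruise}.
States satisfying AF AG (¬airborne ∨ low_batt): {Hover, Cruise}.

{Hover, Cruise}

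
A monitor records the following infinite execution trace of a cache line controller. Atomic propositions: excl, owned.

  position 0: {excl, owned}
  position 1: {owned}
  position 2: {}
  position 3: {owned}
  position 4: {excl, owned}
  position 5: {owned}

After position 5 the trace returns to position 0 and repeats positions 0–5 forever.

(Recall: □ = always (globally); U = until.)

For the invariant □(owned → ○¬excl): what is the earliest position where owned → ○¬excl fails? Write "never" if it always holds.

3

Check owned → ○¬excl at each position in order: 0 ✓, 1 ✓, 2 ✓.
At position 3 the labels are {owned} and the next position 4 has {excl, owned}, so owned → ○¬excl is false there. This is the first violation.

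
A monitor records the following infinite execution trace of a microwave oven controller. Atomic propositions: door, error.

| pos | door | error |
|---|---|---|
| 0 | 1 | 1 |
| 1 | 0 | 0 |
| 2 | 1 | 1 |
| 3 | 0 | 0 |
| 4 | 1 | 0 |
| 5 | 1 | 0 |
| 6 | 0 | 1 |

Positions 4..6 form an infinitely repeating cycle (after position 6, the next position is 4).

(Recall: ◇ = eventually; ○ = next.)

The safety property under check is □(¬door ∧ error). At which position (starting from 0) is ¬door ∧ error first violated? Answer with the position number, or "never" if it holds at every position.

0

At position 0 the labels are {door, error}, so ¬door ∧ error is false there. This is the first violation.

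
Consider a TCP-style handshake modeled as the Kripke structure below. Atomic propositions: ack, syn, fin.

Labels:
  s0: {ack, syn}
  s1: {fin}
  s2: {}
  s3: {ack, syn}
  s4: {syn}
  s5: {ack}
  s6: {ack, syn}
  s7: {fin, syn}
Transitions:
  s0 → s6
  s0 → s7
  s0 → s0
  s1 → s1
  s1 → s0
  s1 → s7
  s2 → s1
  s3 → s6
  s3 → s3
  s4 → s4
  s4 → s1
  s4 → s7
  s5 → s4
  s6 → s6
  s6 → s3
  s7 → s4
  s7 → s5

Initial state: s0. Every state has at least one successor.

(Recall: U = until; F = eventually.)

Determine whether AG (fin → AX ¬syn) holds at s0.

Does not hold

States satisfying fin → AX ¬syn: {s0, s2, s3, s4, s5, s6}.
States satisfying AG (fin → AX ¬syn): {s3, s6}.
s1 is reachable from s0 and violates fin → AX ¬syn, so AG fails at s0.
s0 ∉ Sat(AG (fin → AX ¬syn)).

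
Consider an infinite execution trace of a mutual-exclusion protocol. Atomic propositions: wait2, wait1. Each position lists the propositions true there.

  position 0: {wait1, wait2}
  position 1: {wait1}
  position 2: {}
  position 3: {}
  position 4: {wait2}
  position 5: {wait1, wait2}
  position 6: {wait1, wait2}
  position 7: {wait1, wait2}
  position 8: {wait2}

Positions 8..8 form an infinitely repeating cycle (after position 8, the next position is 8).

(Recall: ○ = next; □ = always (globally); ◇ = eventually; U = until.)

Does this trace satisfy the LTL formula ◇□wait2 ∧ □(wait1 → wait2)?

□wait2 holds at position 4, which is reachable from 0, so ◇□wait2 holds.
wait1 → wait2 must hold at every position from 0 onward. It fails at position 1, so □(wait1 → wait2) is false.
Positions where wait1 holds: 0, 1, 5, 6, 7.
Check wait2 at each: 0→ok, 1→fails, 5→ok, 6→ok, 7→ok.
At position 0: ◇□wait2 is true; □(wait1 → wait2) is false; so ◇□wait2 ∧ □(wait1 → wait2) is false.

Does not hold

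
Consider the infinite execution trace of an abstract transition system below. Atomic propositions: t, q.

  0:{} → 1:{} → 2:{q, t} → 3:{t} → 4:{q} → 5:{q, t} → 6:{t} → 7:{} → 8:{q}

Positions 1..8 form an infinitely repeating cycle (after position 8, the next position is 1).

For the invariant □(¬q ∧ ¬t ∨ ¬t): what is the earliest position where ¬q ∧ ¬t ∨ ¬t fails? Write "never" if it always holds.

Check ¬q ∧ ¬t ∨ ¬t at each position in order: 0 ✓, 1 ✓.
At position 2 the labels are {q, t}, so ¬q ∧ ¬t ∨ ¬t is false there. This is the first violation.

2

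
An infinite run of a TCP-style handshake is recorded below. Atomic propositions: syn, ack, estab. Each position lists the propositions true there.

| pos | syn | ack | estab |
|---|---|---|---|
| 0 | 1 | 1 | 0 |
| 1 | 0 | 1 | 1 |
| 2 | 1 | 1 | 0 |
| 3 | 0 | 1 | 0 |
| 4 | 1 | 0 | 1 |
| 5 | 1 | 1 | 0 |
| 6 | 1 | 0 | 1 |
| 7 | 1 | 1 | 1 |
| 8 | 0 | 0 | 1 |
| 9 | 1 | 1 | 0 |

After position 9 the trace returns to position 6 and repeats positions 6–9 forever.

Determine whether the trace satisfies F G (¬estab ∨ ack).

G (¬estab ∨ ack) is false at every position 0..9, so it never becomes true and F G (¬estab ∨ ack) fails.

No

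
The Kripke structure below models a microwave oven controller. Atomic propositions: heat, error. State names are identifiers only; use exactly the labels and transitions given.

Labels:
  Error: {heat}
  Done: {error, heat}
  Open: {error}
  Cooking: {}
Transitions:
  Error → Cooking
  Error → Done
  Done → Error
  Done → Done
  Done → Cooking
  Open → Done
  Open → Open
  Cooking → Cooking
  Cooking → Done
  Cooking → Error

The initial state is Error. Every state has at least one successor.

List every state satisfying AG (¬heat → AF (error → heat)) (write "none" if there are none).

States satisfying ¬heat → AF (error → heat): {Error, Done, Cooking}.
States satisfying AG (¬heat → AF (error → heat)): {Error, Done, Cooking}.

{Error, Done, Cooking}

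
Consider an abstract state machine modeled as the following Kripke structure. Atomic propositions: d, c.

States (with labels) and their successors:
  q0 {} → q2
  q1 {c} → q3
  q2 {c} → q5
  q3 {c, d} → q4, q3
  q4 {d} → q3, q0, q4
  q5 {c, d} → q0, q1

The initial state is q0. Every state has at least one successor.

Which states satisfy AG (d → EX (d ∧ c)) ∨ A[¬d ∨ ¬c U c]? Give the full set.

States satisfying d → EX (d ∧ c): {q0, q1, q2, q3, q4}.
States satisfying AG (d → EX (d ∧ c)): ∅.
States satisfying ¬d ∨ ¬c: {q0, q1, q2, q4}.
States satisfying c: {q1, q2, q3, q5}.
States satisfying A[¬d ∨ ¬c U c]: {q0, q1, q2, q3, q5}.
States satisfying AG (d → EX (d ∧ c)) ∨ A[¬d ∨ ¬c U c]: {q0, q1, q2, q3, q5}.

{q0, q1, q2, q3, q5}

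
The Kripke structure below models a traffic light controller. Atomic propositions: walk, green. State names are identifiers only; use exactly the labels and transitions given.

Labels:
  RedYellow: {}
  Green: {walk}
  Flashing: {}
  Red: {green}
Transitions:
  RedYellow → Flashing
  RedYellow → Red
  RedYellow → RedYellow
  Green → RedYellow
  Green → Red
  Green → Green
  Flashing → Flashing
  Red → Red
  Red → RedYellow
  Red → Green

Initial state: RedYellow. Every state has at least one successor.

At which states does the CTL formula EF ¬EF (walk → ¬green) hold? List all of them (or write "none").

States satisfying ¬EF (walk → ¬green): ∅.
States satisfying EF ¬EF (walk → ¬green): ∅.

none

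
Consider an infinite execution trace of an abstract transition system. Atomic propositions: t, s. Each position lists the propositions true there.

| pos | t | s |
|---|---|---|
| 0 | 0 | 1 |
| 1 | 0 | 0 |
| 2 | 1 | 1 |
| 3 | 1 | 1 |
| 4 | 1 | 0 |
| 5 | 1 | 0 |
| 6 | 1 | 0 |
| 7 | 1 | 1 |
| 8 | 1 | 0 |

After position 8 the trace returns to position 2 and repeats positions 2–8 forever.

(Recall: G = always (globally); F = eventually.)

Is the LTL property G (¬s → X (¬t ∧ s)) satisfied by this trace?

Violated

¬s → X (¬t ∧ s) must hold at every position from 0 onward. It fails at position 1, so G (¬s → X (¬t ∧ s)) is false.
Positions where ¬s holds: 1, 4, 5, 6, 8.
Check X (¬t ∧ s) at each: 1→fails, 4→fails, 5→fails, 6→fails, 8→fails.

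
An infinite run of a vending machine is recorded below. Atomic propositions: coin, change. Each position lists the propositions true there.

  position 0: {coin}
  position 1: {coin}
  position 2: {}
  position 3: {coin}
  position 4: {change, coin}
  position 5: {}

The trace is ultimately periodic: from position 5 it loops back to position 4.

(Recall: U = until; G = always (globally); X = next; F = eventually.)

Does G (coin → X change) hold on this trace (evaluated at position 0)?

Does not hold

coin → X change must hold at every position from 0 onward. It fails at position 0, so G (coin → X change) is false.
Positions where coin holds: 0, 1, 3, 4.
Check X change at each: 0→fails, 1→fails, 3→ok, 4→fails.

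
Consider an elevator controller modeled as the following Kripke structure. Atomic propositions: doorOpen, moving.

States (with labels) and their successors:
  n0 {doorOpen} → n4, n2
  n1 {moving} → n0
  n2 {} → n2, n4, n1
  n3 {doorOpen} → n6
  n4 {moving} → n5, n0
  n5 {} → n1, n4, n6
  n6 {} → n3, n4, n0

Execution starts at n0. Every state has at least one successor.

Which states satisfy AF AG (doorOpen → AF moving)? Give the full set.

States satisfying AG (doorOpen → AF moving): ∅.
States satisfying AF AG (doorOpen → AF moving): ∅.

none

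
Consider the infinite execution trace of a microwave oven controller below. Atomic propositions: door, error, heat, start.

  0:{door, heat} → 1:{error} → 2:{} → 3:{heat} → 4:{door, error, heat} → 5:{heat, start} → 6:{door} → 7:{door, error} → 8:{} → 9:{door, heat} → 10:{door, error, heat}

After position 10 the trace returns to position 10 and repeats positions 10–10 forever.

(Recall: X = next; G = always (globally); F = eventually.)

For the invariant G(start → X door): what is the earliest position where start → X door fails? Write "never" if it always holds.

start → X door holds at every position 0..10, and those are all the positions the trace ever visits, so the invariant G(start → X door) is never violated.

never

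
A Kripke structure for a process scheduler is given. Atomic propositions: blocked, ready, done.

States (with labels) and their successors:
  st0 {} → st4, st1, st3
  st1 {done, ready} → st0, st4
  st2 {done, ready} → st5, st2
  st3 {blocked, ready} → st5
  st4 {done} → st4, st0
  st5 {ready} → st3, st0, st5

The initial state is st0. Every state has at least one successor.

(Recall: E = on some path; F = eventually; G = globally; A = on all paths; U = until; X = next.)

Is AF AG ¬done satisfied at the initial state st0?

Violated

States satisfying AG ¬done: ∅.
States satisfying AF AG ¬done: ∅.
There is a path from st0 along which AG ¬done never holds.
st0 ∉ Sat(AF AG ¬done).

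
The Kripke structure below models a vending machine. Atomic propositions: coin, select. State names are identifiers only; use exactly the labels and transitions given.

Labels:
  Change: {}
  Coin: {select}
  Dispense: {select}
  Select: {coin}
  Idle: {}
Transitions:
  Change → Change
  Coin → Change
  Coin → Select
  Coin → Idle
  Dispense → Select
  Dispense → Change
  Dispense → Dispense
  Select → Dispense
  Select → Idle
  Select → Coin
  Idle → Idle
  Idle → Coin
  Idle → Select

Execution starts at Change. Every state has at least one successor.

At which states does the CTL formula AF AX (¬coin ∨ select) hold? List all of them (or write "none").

{Change, Select}

States satisfying AX (¬coin ∨ select): {Change, Select}.
States satisfying AF AX (¬coin ∨ select): {Change, Select}.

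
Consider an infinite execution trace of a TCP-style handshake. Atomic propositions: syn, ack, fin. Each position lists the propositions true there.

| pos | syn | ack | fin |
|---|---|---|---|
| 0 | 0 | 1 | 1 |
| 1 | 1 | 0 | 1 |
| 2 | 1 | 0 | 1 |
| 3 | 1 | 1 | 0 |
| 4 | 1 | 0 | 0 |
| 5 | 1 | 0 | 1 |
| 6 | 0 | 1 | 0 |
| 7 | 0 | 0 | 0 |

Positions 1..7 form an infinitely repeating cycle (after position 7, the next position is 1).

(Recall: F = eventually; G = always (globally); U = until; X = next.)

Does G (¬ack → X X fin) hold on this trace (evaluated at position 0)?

Violated

¬ack → X X fin must hold at every position from 0 onward. It fails at position 1, so G (¬ack → X X fin) is false.
Positions where ¬ack holds: 1, 2, 4, 5, 7.
Check X X fin at each: 1→fails, 2→fails, 4→fails, 5→fails, 7→ok.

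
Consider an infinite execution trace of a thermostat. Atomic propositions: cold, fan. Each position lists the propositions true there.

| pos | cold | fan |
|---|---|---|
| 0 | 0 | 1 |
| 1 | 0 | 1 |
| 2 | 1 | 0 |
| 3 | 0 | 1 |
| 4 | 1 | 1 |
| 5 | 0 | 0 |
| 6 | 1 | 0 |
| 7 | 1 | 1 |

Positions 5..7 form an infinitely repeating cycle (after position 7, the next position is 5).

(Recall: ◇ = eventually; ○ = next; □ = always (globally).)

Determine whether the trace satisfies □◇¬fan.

◇¬fan holds at every position 0..7, and those are all positions ever visited, so □◇¬fan holds.

Yes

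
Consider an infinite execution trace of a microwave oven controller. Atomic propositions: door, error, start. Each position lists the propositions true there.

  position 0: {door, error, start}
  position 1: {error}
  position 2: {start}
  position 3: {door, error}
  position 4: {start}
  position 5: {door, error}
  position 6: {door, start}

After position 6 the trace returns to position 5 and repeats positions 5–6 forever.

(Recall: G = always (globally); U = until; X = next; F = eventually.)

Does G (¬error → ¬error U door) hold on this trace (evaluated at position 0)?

Yes

¬error → ¬error U door holds at every position 0..6, and those are all positions ever visited, so G (¬error → ¬error U door) holds.
Positions where ¬error holds: 2, 4, 6.
Check ¬error U door at each: 2→ok, 4→ok, 6→ok.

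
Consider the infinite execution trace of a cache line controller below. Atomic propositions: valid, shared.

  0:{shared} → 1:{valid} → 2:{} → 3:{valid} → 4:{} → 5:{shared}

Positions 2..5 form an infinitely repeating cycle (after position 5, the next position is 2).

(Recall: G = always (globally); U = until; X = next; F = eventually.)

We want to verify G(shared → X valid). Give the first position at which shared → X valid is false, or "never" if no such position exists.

Check shared → X valid at each position in order: 0 ✓, 1 ✓, 2 ✓, 3 ✓, 4 ✓.
At position 5 the labels are {shared} and the next position 2 has {}, so shared → X valid is false there. This is the first violation.

5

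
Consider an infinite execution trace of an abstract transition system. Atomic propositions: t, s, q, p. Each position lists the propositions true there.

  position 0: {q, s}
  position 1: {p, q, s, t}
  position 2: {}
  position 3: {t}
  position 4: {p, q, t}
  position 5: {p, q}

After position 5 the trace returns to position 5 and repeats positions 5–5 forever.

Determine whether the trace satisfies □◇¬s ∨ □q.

Holds

◇¬s holds at every position 0..5, and those are all positions ever visited, so □◇¬s holds.
q must hold at every position from 0 onward. It fails at position 2, so □q is false.
At position 0: □◇¬s is true; □q is false; so □◇¬s ∨ □q is true.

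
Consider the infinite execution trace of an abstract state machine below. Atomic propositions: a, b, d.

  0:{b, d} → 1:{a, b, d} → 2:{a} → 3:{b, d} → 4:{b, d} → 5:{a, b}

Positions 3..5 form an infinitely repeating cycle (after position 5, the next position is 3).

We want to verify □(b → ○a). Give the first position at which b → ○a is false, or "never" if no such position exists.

3

Check b → ○a at each position in order: 0 ✓, 1 ✓, 2 ✓.
At position 3 the labels are {b, d} and the next position 4 has {b, d}, so b → ○a is false there. This is the first violation.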